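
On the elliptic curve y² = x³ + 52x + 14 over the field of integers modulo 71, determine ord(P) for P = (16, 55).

8

2P: tangent at (16, 55): λ = (3·16² + 52)/(2·55) ≡ 39/39. 39⁻¹ ≡ 51 (mod 71), so λ ≡ 39·51 ≡ 1.
  x = λ² - 16 - 16 = 1 - 32 ≡ 40; y = λ·(16 - 40) - 55 ≡ 63. → (40, 63)
3P: (40, 63) + (16, 55). λ = (55 - 63)/(16 - 40) ≡ 63/47 mod 71. 47⁻¹ ≡ 68 (mod 71) since 47·68 = 3196 ≡ 1, so λ ≡ 24.
  x = λ² - 40 - 16 = 576 - 56 ≡ 23; y = λ·(40 - 23) - 63 ≡ 61. → (23, 61)
4P: (23, 61) + (16, 55). λ = (55 - 61)/(16 - 23) ≡ 65/64 mod 71. 64⁻¹ ≡ 10 (mod 71) since 64·10 = 640 ≡ 1, so λ ≡ 11.
  x = λ² - 23 - 16 = 121 - 39 ≡ 11; y = λ·(23 - 11) - 61 ≡ 0. → (11, 0)
5P: (11, 0) + (16, 55). λ = (55 - 0)/(16 - 11) ≡ 55/5 mod 71. 5⁻¹ ≡ 57 (mod 71) since 5·57 = 285 ≡ 1, so λ ≡ 11.
  x = λ² - 11 - 16 = 121 - 27 ≡ 23; y = λ·(11 - 23) - 0 ≡ 10. → (23, 10)
6P: (23, 10) + (16, 55). λ = (55 - 10)/(16 - 23) ≡ 45/64 mod 71. 64⁻¹ ≡ 10 (mod 71) since 64·10 = 640 ≡ 1, so λ ≡ 24.
  x = λ² - 23 - 16 = 576 - 39 ≡ 40; y = λ·(23 - 40) - 10 ≡ 8. → (40, 8)
7P: (40, 8) + (16, 55). λ = (55 - 8)/(16 - 40) ≡ 47/47 mod 71. 47⁻¹ ≡ 68 (mod 71) since 47·68 = 3196 ≡ 1, so λ ≡ 1.
  x = λ² - 40 - 16 = 1 - 56 ≡ 16; y = λ·(40 - 16) - 8 ≡ 16. → (16, 16)
8P: (16, 16) + (16, 55): same x and y₁ ≡ -y₂, so the sum is the point at infinity.
8P = the point at infinity, so the order is 8.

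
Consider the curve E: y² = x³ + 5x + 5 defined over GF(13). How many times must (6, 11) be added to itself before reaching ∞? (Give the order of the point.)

12

2P: tangent at (6, 11): λ = (3·6² + 5)/(2·11) ≡ 9/9. 9⁻¹ ≡ 3 (mod 13), so λ ≡ 9·3 ≡ 1.
  x = λ² - 6 - 6 = 1 - 12 ≡ 2; y = λ·(6 - 2) - 11 ≡ 6. → (2, 6)
3P: (2, 6) + (6, 11). λ = (11 - 6)/(6 - 2) ≡ 5/4 mod 13. 4⁻¹ ≡ 10 (mod 13) since 4·10 = 40 ≡ 1, so λ ≡ 11.
  x = λ² - 2 - 6 = 121 - 8 ≡ 9; y = λ·(2 - 9) - 6 ≡ 8. → (9, 8)
4P: (9, 8) + (6, 11). λ = (11 - 8)/(6 - 9) ≡ 3/10 mod 13. 10⁻¹ ≡ 4 (mod 13), so λ ≡ 12.
  x = λ² - 9 - 6 = 144 - 15 ≡ 12; y = λ·(9 - 12) - 8 ≡ 8. → (12, 8)
5P: (12, 8) + (6, 11). λ = (11 - 8)/(6 - 12) ≡ 3/7 mod 13. 7⁻¹ ≡ 2 (mod 13) since 7·2 = 14 ≡ 1, so λ ≡ 6.
  x = λ² - 12 - 6 = 36 - 18 ≡ 5; y = λ·(12 - 5) - 8 ≡ 8. → (5, 8)
6P: (5, 8) + (6, 11). λ = (11 - 8)/(6 - 5) ≡ 3/1 mod 13. 1⁻¹ ≡ 1 (mod 13), so λ ≡ 3.
  x = λ² - 5 - 6 = 9 - 11 ≡ 11; y = λ·(5 - 11) - 8 ≡ 0. → (11, 0)
7P: (11, 0) + (6, 11). λ = (11 - 0)/(6 - 11) ≡ 11/8 mod 13. 8⁻¹ ≡ 5 (mod 13) since 8·5 = 40 ≡ 1, so λ ≡ 3.
  x = λ² - 11 - 6 = 9 - 17 ≡ 5; y = λ·(11 - 5) - 0 ≡ 5. → (5, 5)
8P: (5, 5) + (6, 11). λ = (11 - 5)/(6 - 5) ≡ 6/1 mod 13. 1⁻¹ ≡ 1 (mod 13), so λ ≡ 6.
  x = λ² - 5 - 6 = 36 - 11 ≡ 12; y = λ·(5 - 12) - 5 ≡ 5. → (12, 5)
9P: (12, 5) + (6, 11). λ = (11 - 5)/(6 - 12) ≡ 6/7 mod 13. 7⁻¹ ≡ 2 (mod 13), so λ ≡ 12.
  x = λ² - 12 - 6 = 144 - 18 ≡ 9; y = λ·(12 - 9) - 5 ≡ 5. → (9, 5)
10P: (9, 5) + (6, 11). λ = (11 - 5)/(6 - 9) ≡ 6/10 mod 13. 10⁻¹ ≡ 4 (mod 13) since 10·4 = 40 ≡ 1, so λ ≡ 11.
  x = λ² - 9 - 6 = 121 - 15 ≡ 2; y = λ·(9 - 2) - 5 ≡ 7. → (2, 7)
11P: (2, 7) + (6, 11). λ = (11 - 7)/(6 - 2) ≡ 4/4 mod 13. 4⁻¹ ≡ 10 (mod 13), so λ ≡ 1.
  x = λ² - 2 - 6 = 1 - 8 ≡ 6; y = λ·(2 - 6) - 7 ≡ 2. → (6, 2)
12P: (6, 2) + (6, 11): same x and y₁ ≡ -y₂, so the sum is ∞.
12P = ∞, so the order is 12.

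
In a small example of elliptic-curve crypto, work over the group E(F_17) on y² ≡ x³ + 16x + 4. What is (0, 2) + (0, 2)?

(16, 2)

tangent at (0, 2): λ = (3·0² + 16)/(2·2) ≡ 16/4. 4⁻¹ ≡ 13 (mod 17), so λ ≡ 16·13 ≡ 4.
  x = λ² - 0 - 0 = 16 - 0 ≡ 16; y = λ·(0 - 16) - 2 ≡ 2. → (16, 2)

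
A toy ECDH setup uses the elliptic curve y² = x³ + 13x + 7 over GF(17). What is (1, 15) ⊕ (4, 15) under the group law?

(1, 15) + (4, 15). λ = (15 - 15)/(4 - 1) ≡ 0/3 mod 17. 3⁻¹ ≡ 6 (mod 17), so λ ≡ 0.
  x = λ² - 1 - 4 = 0 - 5 ≡ 12; y = λ·(1 - 12) - 15 ≡ 2. → (12, 2)

(12, 2)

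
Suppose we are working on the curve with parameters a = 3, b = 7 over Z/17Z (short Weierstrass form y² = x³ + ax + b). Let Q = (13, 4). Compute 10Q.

Double-and-add on 10 = (1010)₂. Start with Q = (13, 4) for the leading 1-bit.
double: tangent at (13, 4): λ = (3·13² + 3)/(2·4) ≡ 0/8. 8⁻¹ ≡ 15 (mod 17) since 8·15 = 120 ≡ 1, so λ ≡ 0·15 ≡ 0.
  x = λ² - 13 - 13 = 0 - 26 ≡ 8; y = λ·(13 - 8) - 4 ≡ 13. → (8, 13)
double: tangent at (8, 13): λ = (3·8² + 3)/(2·13) ≡ 8/9. 9⁻¹ ≡ 2 (mod 17) since 9·2 = 18 ≡ 1, so λ ≡ 8·2 ≡ 16.
  x = λ² - 8 - 8 = 256 - 16 ≡ 2; y = λ·(8 - 2) - 13 ≡ 15. → (2, 15)
add Q: (2, 15) + (13, 4). λ = (4 - 15)/(13 - 2) ≡ 6/11 mod 17. 11⁻¹ ≡ 14 (mod 17), so λ ≡ 16.
  x = λ² - 2 - 13 = 256 - 15 ≡ 3; y = λ·(2 - 3) - 15 ≡ 3. → (3, 3)
double: tangent at (3, 3): λ = (3·3² + 3)/(2·3) ≡ 13/6. 6⁻¹ ≡ 3 (mod 17), so λ ≡ 13·3 ≡ 5.
  x = λ² - 3 - 3 = 25 - 6 ≡ 2; y = λ·(3 - 2) - 3 ≡ 2. → (2, 2)

(2, 2)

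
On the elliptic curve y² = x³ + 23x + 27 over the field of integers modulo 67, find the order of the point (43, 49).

2P: tangent at (43, 49): λ = (3·43² + 23)/(2·49) ≡ 9/31. 31⁻¹ ≡ 13 (mod 67), so λ ≡ 9·13 ≡ 50.
  x = λ² - 43 - 43 = 2500 - 86 ≡ 2; y = λ·(43 - 2) - 49 ≡ 58. → (2, 58)
3P: (2, 58) + (43, 49). λ = (49 - 58)/(43 - 2) ≡ 58/41 mod 67. 41⁻¹ ≡ 18 (mod 67) since 41·18 = 738 ≡ 1, so λ ≡ 39.
  x = λ² - 2 - 43 = 1521 - 45 ≡ 2; y = λ·(2 - 2) - 58 ≡ 9. → (2, 9)
4P: (2, 9) + (43, 49). λ = (49 - 9)/(43 - 2) ≡ 40/41 mod 67. 41⁻¹ ≡ 18 (mod 67), so λ ≡ 50.
  x = λ² - 2 - 43 = 2500 - 45 ≡ 43; y = λ·(2 - 43) - 9 ≡ 18. → (43, 18)
5P: (43, 18) + (43, 49): same x and y₁ ≡ -y₂, so the sum is O.
5P = O, so the order is 5.

5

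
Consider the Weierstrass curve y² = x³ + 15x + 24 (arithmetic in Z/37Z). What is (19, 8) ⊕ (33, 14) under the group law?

(32, 34)

(19, 8) + (33, 14). λ = (14 - 8)/(33 - 19) ≡ 6/14 mod 37. 14⁻¹ ≡ 8 (mod 37), so λ ≡ 11.
  x = λ² - 19 - 33 = 121 - 52 ≡ 32; y = λ·(19 - 32) - 8 ≡ 34. → (32, 34)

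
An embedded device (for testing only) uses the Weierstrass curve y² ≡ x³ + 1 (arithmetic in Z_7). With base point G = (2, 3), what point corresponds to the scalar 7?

Repeated addition: build up to 7G.
2G: tangent at (2, 3): λ = (3·2² + 0)/(2·3) ≡ 5/6. 6⁻¹ ≡ 6 (mod 7), so λ ≡ 5·6 ≡ 2.
  x = λ² - 2 - 2 = 4 - 4 ≡ 0; y = λ·(2 - 0) - 3 ≡ 1. → (0, 1)
3G: (0, 1) + (2, 3). λ = (3 - 1)/(2 - 0) ≡ 2/2 mod 7. 2⁻¹ ≡ 4 (mod 7) since 2·4 = 8 ≡ 1, so λ ≡ 1.
  x = λ² - 0 - 2 = 1 - 2 ≡ 6; y = λ·(0 - 6) - 1 ≡ 0. → (6, 0)
4G: (6, 0) + (2, 3). λ = (3 - 0)/(2 - 6) ≡ 3/3 mod 7. 3⁻¹ ≡ 5 (mod 7), so λ ≡ 1.
  x = λ² - 6 - 2 = 1 - 8 ≡ 0; y = λ·(6 - 0) - 0 ≡ 6. → (0, 6)
5G: (0, 6) + (2, 3). λ = (3 - 6)/(2 - 0) ≡ 4/2 mod 7. 2⁻¹ ≡ 4 (mod 7) since 2·4 = 8 ≡ 1, so λ ≡ 2.
  x = λ² - 0 - 2 = 4 - 2 ≡ 2; y = λ·(0 - 2) - 6 ≡ 4. → (2, 4)
6G: (2, 4) + (2, 3): same x and y₁ ≡ -y₂, so the sum is the point at infinity.
7G: the point at infinity + (2, 3) = (2, 3) (identity).

(2, 3)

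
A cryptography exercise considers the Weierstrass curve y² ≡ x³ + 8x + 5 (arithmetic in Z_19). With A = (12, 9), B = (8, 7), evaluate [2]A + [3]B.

First 2A:
Repeated addition: build up to 2A.
2A: tangent at (12, 9): λ = (3·12² + 8)/(2·9) ≡ 3/18. 18⁻¹ ≡ 18 (mod 19) since 18·18 = 324 ≡ 1, so λ ≡ 3·18 ≡ 16.
  x = λ² - 12 - 12 = 256 - 24 ≡ 4; y = λ·(12 - 4) - 9 ≡ 5. → (4, 5)
2A = (4, 5).
Next 3B:
Repeated addition: build up to 3B.
2B: tangent at (8, 7): λ = (3·8² + 8)/(2·7) ≡ 10/14. 14⁻¹ ≡ 15 (mod 19), so λ ≡ 10·15 ≡ 17.
  x = λ² - 8 - 8 = 289 - 16 ≡ 7; y = λ·(8 - 7) - 7 ≡ 10. → (7, 10)
3B: (7, 10) + (8, 7). λ = (7 - 10)/(8 - 7) ≡ 16/1 mod 19. 1⁻¹ ≡ 1 (mod 19), so λ ≡ 16.
  x = λ² - 7 - 8 = 256 - 15 ≡ 13; y = λ·(7 - 13) - 10 ≡ 8. → (13, 8)
3B = (13, 8).
Finally 2A + 3B:
(4, 5) + (13, 8). λ = (8 - 5)/(13 - 4) ≡ 3/9 mod 19. 9⁻¹ ≡ 17 (mod 19), so λ ≡ 13.
  x = λ² - 4 - 13 = 169 - 17 ≡ 0; y = λ·(4 - 0) - 5 ≡ 9. → (0, 9)

(0, 9)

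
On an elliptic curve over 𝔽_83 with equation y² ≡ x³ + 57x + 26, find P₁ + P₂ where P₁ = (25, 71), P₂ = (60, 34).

(25, 12)

(25, 71) + (60, 34). λ = (34 - 71)/(60 - 25) ≡ 46/35 mod 83. 35⁻¹ ≡ 19 (mod 83) since 35·19 = 665 ≡ 1, so λ ≡ 44.
  x = λ² - 25 - 60 = 1936 - 85 ≡ 25; y = λ·(25 - 25) - 71 ≡ 12. → (25, 12)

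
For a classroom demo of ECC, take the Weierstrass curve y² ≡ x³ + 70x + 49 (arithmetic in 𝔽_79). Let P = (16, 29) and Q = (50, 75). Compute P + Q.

(16, 29) + (50, 75). λ = (75 - 29)/(50 - 16) ≡ 46/34 mod 79. 34⁻¹ ≡ 7 (mod 79), so λ ≡ 6.
  x = λ² - 16 - 50 = 36 - 66 ≡ 49; y = λ·(16 - 49) - 29 ≡ 10. → (49, 10)

(49, 10)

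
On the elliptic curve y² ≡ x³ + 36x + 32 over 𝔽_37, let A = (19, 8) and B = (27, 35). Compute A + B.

(19, 8) + (27, 35). λ = (35 - 8)/(27 - 19) ≡ 27/8 mod 37. 8⁻¹ ≡ 14 (mod 37), so λ ≡ 8.
  x = λ² - 19 - 27 = 64 - 46 ≡ 18; y = λ·(19 - 18) - 8 ≡ 0. → (18, 0)

(18, 0)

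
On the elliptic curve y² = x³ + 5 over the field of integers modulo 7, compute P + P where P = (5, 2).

(6, 2)

tangent at (5, 2): λ = (3·5² + 0)/(2·2) ≡ 5/4. 4⁻¹ ≡ 2 (mod 7) since 4·2 = 8 ≡ 1, so λ ≡ 5·2 ≡ 3.
  x = λ² - 5 - 5 = 9 - 10 ≡ 6; y = λ·(5 - 6) - 2 ≡ 2. → (6, 2)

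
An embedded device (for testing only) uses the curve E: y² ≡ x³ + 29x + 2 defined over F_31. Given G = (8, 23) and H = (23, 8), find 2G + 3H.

(16, 25)

First 2G:
Repeated addition: build up to 2G.
2G: tangent at (8, 23): λ = (3·8² + 29)/(2·23) ≡ 4/15. 15⁻¹ ≡ 29 (mod 31), so λ ≡ 4·29 ≡ 23.
  x = λ² - 8 - 8 = 529 - 16 ≡ 17; y = λ·(8 - 17) - 23 ≡ 18. → (17, 18)
2G = (17, 18).
Next 3H:
Repeated addition: build up to 3H.
2H: tangent at (23, 8): λ = (3·23² + 29)/(2·8) ≡ 4/16. 16⁻¹ ≡ 2 (mod 31), so λ ≡ 4·2 ≡ 8.
  x = λ² - 23 - 23 = 64 - 46 ≡ 18; y = λ·(23 - 18) - 8 ≡ 1. → (18, 1)
3H: (18, 1) + (23, 8). λ = (8 - 1)/(23 - 18) ≡ 7/5 mod 31. 5⁻¹ ≡ 25 (mod 31), so λ ≡ 20.
  x = λ² - 18 - 23 = 400 - 41 ≡ 18; y = λ·(18 - 18) - 1 ≡ 30. → (18, 30)
3H = (18, 30).
Finally 2G + 3H:
(17, 18) + (18, 30). λ = (30 - 18)/(18 - 17) ≡ 12/1 mod 31. 1⁻¹ ≡ 1 (mod 31) since 1·1 = 1 ≡ 1, so λ ≡ 12.
  x = λ² - 17 - 18 = 144 - 35 ≡ 16; y = λ·(17 - 16) - 18 ≡ 25. → (16, 25)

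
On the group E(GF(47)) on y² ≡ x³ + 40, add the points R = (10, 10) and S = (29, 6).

(10, 10) + (29, 6). λ = (6 - 10)/(29 - 10) ≡ 43/19 mod 47. 19⁻¹ ≡ 5 (mod 47), so λ ≡ 27.
  x = λ² - 10 - 29 = 729 - 39 ≡ 32; y = λ·(10 - 32) - 10 ≡ 7. → (32, 7)

(32, 7)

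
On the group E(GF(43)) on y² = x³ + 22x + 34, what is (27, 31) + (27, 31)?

tangent at (27, 31): λ = (3·27² + 22)/(2·31) ≡ 16/19. 19⁻¹ ≡ 34 (mod 43) since 19·34 = 646 ≡ 1, so λ ≡ 16·34 ≡ 28.
  x = λ² - 27 - 27 = 784 - 54 ≡ 42; y = λ·(27 - 42) - 31 ≡ 22. → (42, 22)

(42, 22)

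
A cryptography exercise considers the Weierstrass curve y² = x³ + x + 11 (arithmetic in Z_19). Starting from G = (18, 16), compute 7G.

Repeated addition: build up to 7G.
2G: tangent at (18, 16): λ = (3·18² + 1)/(2·16) ≡ 4/13. 13⁻¹ ≡ 3 (mod 19), so λ ≡ 4·3 ≡ 12.
  x = λ² - 18 - 18 = 144 - 36 ≡ 13; y = λ·(18 - 13) - 16 ≡ 6. → (13, 6)
3G: (13, 6) + (18, 16). λ = (16 - 6)/(18 - 13) ≡ 10/5 mod 19. 5⁻¹ ≡ 4 (mod 19), so λ ≡ 2.
  x = λ² - 13 - 18 = 4 - 31 ≡ 11; y = λ·(13 - 11) - 6 ≡ 17. → (11, 17)
4G: (11, 17) + (18, 16). λ = (16 - 17)/(18 - 11) ≡ 18/7 mod 19. 7⁻¹ ≡ 11 (mod 19) since 7·11 = 77 ≡ 1, so λ ≡ 8.
  x = λ² - 11 - 18 = 64 - 29 ≡ 16; y = λ·(11 - 16) - 17 ≡ 0. → (16, 0)
5G: (16, 0) + (18, 16). λ = (16 - 0)/(18 - 16) ≡ 16/2 mod 19. 2⁻¹ ≡ 10 (mod 19) since 2·10 = 20 ≡ 1, so λ ≡ 8.
  x = λ² - 16 - 18 = 64 - 34 ≡ 11; y = λ·(16 - 11) - 0 ≡ 2. → (11, 2)
6G: (11, 2) + (18, 16). λ = (16 - 2)/(18 - 11) ≡ 14/7 mod 19. 7⁻¹ ≡ 11 (mod 19), so λ ≡ 2.
  x = λ² - 11 - 18 = 4 - 29 ≡ 13; y = λ·(11 - 13) - 2 ≡ 13. → (13, 13)
7G: (13, 13) + (18, 16). λ = (16 - 13)/(18 - 13) ≡ 3/5 mod 19. 5⁻¹ ≡ 4 (mod 19), so λ ≡ 12.
  x = λ² - 13 - 18 = 144 - 31 ≡ 18; y = λ·(13 - 18) - 13 ≡ 3. → (18, 3)

(18, 3)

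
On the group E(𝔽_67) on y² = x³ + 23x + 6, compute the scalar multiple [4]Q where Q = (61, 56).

Repeated addition: build up to 4Q.
2Q: tangent at (61, 56): λ = (3·61² + 23)/(2·56) ≡ 64/45. 45⁻¹ ≡ 3 (mod 67), so λ ≡ 64·3 ≡ 58.
  x = λ² - 61 - 61 = 3364 - 122 ≡ 26; y = λ·(61 - 26) - 56 ≡ 31. → (26, 31)
3Q: (26, 31) + (61, 56). λ = (56 - 31)/(61 - 26) ≡ 25/35 mod 67. 35⁻¹ ≡ 23 (mod 67), so λ ≡ 39.
  x = λ² - 26 - 61 = 1521 - 87 ≡ 27; y = λ·(26 - 27) - 31 ≡ 64. → (27, 64)
4Q: (27, 64) + (61, 56). λ = (56 - 64)/(61 - 27) ≡ 59/34 mod 67. 34⁻¹ ≡ 2 (mod 67), so λ ≡ 51.
  x = λ² - 27 - 61 = 2601 - 88 ≡ 34; y = λ·(27 - 34) - 64 ≡ 48. → (34, 48)

(34, 48)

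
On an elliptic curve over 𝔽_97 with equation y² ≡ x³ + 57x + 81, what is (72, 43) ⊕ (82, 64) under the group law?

(72, 43) + (82, 64). λ = (64 - 43)/(82 - 72) ≡ 21/10 mod 97. 10⁻¹ ≡ 68 (mod 97) since 10·68 = 680 ≡ 1, so λ ≡ 70.
  x = λ² - 72 - 82 = 4900 - 154 ≡ 90; y = λ·(72 - 90) - 43 ≡ 55. → (90, 55)

(90, 55)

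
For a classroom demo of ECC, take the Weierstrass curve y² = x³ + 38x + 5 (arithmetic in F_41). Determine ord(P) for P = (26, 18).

2P: tangent at (26, 18): λ = (3·26² + 38)/(2·18) ≡ 16/36. 36⁻¹ ≡ 8 (mod 41) since 36·8 = 288 ≡ 1, so λ ≡ 16·8 ≡ 5.
  x = λ² - 26 - 26 = 25 - 52 ≡ 14; y = λ·(26 - 14) - 18 ≡ 1. → (14, 1)
3P: (14, 1) + (26, 18). λ = (18 - 1)/(26 - 14) ≡ 17/12 mod 41. 12⁻¹ ≡ 24 (mod 41), so λ ≡ 39.
  x = λ² - 14 - 26 = 1521 - 40 ≡ 5; y = λ·(14 - 5) - 1 ≡ 22. → (5, 22)
4P: (5, 22) + (26, 18). λ = (18 - 22)/(26 - 5) ≡ 37/21 mod 41. 21⁻¹ ≡ 2 (mod 41), so λ ≡ 33.
  x = λ² - 5 - 26 = 1089 - 31 ≡ 33; y = λ·(5 - 33) - 22 ≡ 38. → (33, 38)
5P: (33, 38) + (26, 18). λ = (18 - 38)/(26 - 33) ≡ 21/34 mod 41. 34⁻¹ ≡ 35 (mod 41) since 34·35 = 1190 ≡ 1, so λ ≡ 38.
  x = λ² - 33 - 26 = 1444 - 59 ≡ 32; y = λ·(33 - 32) - 38 ≡ 0. → (32, 0)
6P: (32, 0) + (26, 18). λ = (18 - 0)/(26 - 32) ≡ 18/35 mod 41. 35⁻¹ ≡ 34 (mod 41), so λ ≡ 38.
  x = λ² - 32 - 26 = 1444 - 58 ≡ 33; y = λ·(32 - 33) - 0 ≡ 3. → (33, 3)
7P: (33, 3) + (26, 18). λ = (18 - 3)/(26 - 33) ≡ 15/34 mod 41. 34⁻¹ ≡ 35 (mod 41), so λ ≡ 33.
  x = λ² - 33 - 26 = 1089 - 59 ≡ 5; y = λ·(33 - 5) - 3 ≡ 19. → (5, 19)
8P: (5, 19) + (26, 18). λ = (18 - 19)/(26 - 5) ≡ 40/21 mod 41. 21⁻¹ ≡ 2 (mod 41), so λ ≡ 39.
  x = λ² - 5 - 26 = 1521 - 31 ≡ 14; y = λ·(5 - 14) - 19 ≡ 40. → (14, 40)
9P: (14, 40) + (26, 18). λ = (18 - 40)/(26 - 14) ≡ 19/12 mod 41. 12⁻¹ ≡ 24 (mod 41) since 12·24 = 288 ≡ 1, so λ ≡ 5.
  x = λ² - 14 - 26 = 25 - 40 ≡ 26; y = λ·(14 - 26) - 40 ≡ 23. → (26, 23)
10P: (26, 23) + (26, 18): same x and y₁ ≡ -y₂, so the sum is O.
10P = O, so the order is 10.

10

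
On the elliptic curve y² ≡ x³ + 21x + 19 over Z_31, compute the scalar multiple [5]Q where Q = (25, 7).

Repeated addition: build up to 5Q.
2Q: tangent at (25, 7): λ = (3·25² + 21)/(2·7) ≡ 5/14. 14⁻¹ ≡ 20 (mod 31), so λ ≡ 5·20 ≡ 7.
  x = λ² - 25 - 25 = 49 - 50 ≡ 30; y = λ·(25 - 30) - 7 ≡ 20. → (30, 20)
3Q: (30, 20) + (25, 7). λ = (7 - 20)/(25 - 30) ≡ 18/26 mod 31. 26⁻¹ ≡ 6 (mod 31), so λ ≡ 15.
  x = λ² - 30 - 25 = 225 - 55 ≡ 15; y = λ·(30 - 15) - 20 ≡ 19. → (15, 19)
4Q: (15, 19) + (25, 7). λ = (7 - 19)/(25 - 15) ≡ 19/10 mod 31. 10⁻¹ ≡ 28 (mod 31), so λ ≡ 5.
  x = λ² - 15 - 25 = 25 - 40 ≡ 16; y = λ·(15 - 16) - 19 ≡ 7. → (16, 7)
5Q: (16, 7) + (25, 7). λ = (7 - 7)/(25 - 16) ≡ 0/9 mod 31. 9⁻¹ ≡ 7 (mod 31) since 9·7 = 63 ≡ 1, so λ ≡ 0.
  x = λ² - 16 - 25 = 0 - 41 ≡ 21; y = λ·(16 - 21) - 7 ≡ 24. → (21, 24)

(21, 24)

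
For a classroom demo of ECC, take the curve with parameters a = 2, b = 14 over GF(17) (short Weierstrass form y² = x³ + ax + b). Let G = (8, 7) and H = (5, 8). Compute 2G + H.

(2, 3)

First 2G:
Repeated addition: build up to 2G.
2G: tangent at (8, 7): λ = (3·8² + 2)/(2·7) ≡ 7/14. 14⁻¹ ≡ 11 (mod 17), so λ ≡ 7·11 ≡ 9.
  x = λ² - 8 - 8 = 81 - 16 ≡ 14; y = λ·(8 - 14) - 7 ≡ 7. → (14, 7)
2G = (14, 7).
Finally 2G + H:
(14, 7) + (5, 8). λ = (8 - 7)/(5 - 14) ≡ 1/8 mod 17. 8⁻¹ ≡ 15 (mod 17), so λ ≡ 15.
  x = λ² - 14 - 5 = 225 - 19 ≡ 2; y = λ·(14 - 2) - 7 ≡ 3. → (2, 3)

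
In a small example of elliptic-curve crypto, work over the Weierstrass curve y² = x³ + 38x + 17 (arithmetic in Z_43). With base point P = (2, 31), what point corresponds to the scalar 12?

Repeated addition: build up to 12P.
2P: tangent at (2, 31): λ = (3·2² + 38)/(2·31) ≡ 7/19. 19⁻¹ ≡ 34 (mod 43) since 19·34 = 646 ≡ 1, so λ ≡ 7·34 ≡ 23.
  x = λ² - 2 - 2 = 529 - 4 ≡ 9; y = λ·(2 - 9) - 31 ≡ 23. → (9, 23)
3P: (9, 23) + (2, 31). λ = (31 - 23)/(2 - 9) ≡ 8/36 mod 43. 36⁻¹ ≡ 6 (mod 43), so λ ≡ 5.
  x = λ² - 9 - 2 = 25 - 11 ≡ 14; y = λ·(9 - 14) - 23 ≡ 38. → (14, 38)
4P: (14, 38) + (2, 31). λ = (31 - 38)/(2 - 14) ≡ 36/31 mod 43. 31⁻¹ ≡ 25 (mod 43), so λ ≡ 40.
  x = λ² - 14 - 2 = 1600 - 16 ≡ 36; y = λ·(14 - 36) - 38 ≡ 28. → (36, 28)
5P: (36, 28) + (2, 31). λ = (31 - 28)/(2 - 36) ≡ 3/9 mod 43. 9⁻¹ ≡ 24 (mod 43), so λ ≡ 29.
  x = λ² - 36 - 2 = 841 - 38 ≡ 29; y = λ·(36 - 29) - 28 ≡ 3. → (29, 3)
6P: (29, 3) + (2, 31). λ = (31 - 3)/(2 - 29) ≡ 28/16 mod 43. 16⁻¹ ≡ 35 (mod 43) since 16·35 = 560 ≡ 1, so λ ≡ 34.
  x = λ² - 29 - 2 = 1156 - 31 ≡ 7; y = λ·(29 - 7) - 3 ≡ 14. → (7, 14)
7P: (7, 14) + (2, 31). λ = (31 - 14)/(2 - 7) ≡ 17/38 mod 43. 38⁻¹ ≡ 17 (mod 43), so λ ≡ 31.
  x = λ² - 7 - 2 = 961 - 9 ≡ 6; y = λ·(7 - 6) - 14 ≡ 17. → (6, 17)
8P: (6, 17) + (2, 31). λ = (31 - 17)/(2 - 6) ≡ 14/39 mod 43. 39⁻¹ ≡ 32 (mod 43), so λ ≡ 18.
  x = λ² - 6 - 2 = 324 - 8 ≡ 15; y = λ·(6 - 15) - 17 ≡ 36. → (15, 36)
9P: (15, 36) + (2, 31). λ = (31 - 36)/(2 - 15) ≡ 38/30 mod 43. 30⁻¹ ≡ 33 (mod 43) since 30·33 = 990 ≡ 1, so λ ≡ 7.
  x = λ² - 15 - 2 = 49 - 17 ≡ 32; y = λ·(15 - 32) - 36 ≡ 17. → (32, 17)
10P: (32, 17) + (2, 31). λ = (31 - 17)/(2 - 32) ≡ 14/13 mod 43. 13⁻¹ ≡ 10 (mod 43), so λ ≡ 11.
  x = λ² - 32 - 2 = 121 - 34 ≡ 1; y = λ·(32 - 1) - 17 ≡ 23. → (1, 23)
11P: (1, 23) + (2, 31). λ = (31 - 23)/(2 - 1) ≡ 8/1 mod 43. 1⁻¹ ≡ 1 (mod 43), so λ ≡ 8.
  x = λ² - 1 - 2 = 64 - 3 ≡ 18; y = λ·(1 - 18) - 23 ≡ 13. → (18, 13)
12P: (18, 13) + (2, 31). λ = (31 - 13)/(2 - 18) ≡ 18/27 mod 43. 27⁻¹ ≡ 8 (mod 43), so λ ≡ 15.
  x = λ² - 18 - 2 = 225 - 20 ≡ 33; y = λ·(18 - 33) - 13 ≡ 20. → (33, 20)

(33, 20)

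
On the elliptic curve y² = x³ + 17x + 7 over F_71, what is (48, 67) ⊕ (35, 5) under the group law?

(48, 67) + (35, 5). λ = (5 - 67)/(35 - 48) ≡ 9/58 mod 71. 58⁻¹ ≡ 60 (mod 71), so λ ≡ 43.
  x = λ² - 48 - 35 = 1849 - 83 ≡ 62; y = λ·(48 - 62) - 67 ≡ 41. → (62, 41)

(62, 41)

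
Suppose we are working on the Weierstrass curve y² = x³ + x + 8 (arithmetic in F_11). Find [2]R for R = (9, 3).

tangent at (9, 3): λ = (3·9² + 1)/(2·3) ≡ 2/6. 6⁻¹ ≡ 2 (mod 11), so λ ≡ 2·2 ≡ 4.
  x = λ² - 9 - 9 = 16 - 18 ≡ 9; y = λ·(9 - 9) - 3 ≡ 8. → (9, 8)

(9, 8)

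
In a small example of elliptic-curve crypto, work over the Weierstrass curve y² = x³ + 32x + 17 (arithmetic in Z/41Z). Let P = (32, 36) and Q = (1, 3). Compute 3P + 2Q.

First 3P:
Repeated addition: build up to 3P.
2P: tangent at (32, 36): λ = (3·32² + 32)/(2·36) ≡ 29/31. 31⁻¹ ≡ 4 (mod 41), so λ ≡ 29·4 ≡ 34.
  x = λ² - 32 - 32 = 1156 - 64 ≡ 26; y = λ·(32 - 26) - 36 ≡ 4. → (26, 4)
3P: (26, 4) + (32, 36). λ = (36 - 4)/(32 - 26) ≡ 32/6 mod 41. 6⁻¹ ≡ 7 (mod 41), so λ ≡ 19.
  x = λ² - 26 - 32 = 361 - 58 ≡ 16; y = λ·(26 - 16) - 4 ≡ 22. → (16, 22)
3P = (16, 22).
Next 2Q:
Repeated addition: build up to 2Q.
2Q: tangent at (1, 3): λ = (3·1² + 32)/(2·3) ≡ 35/6. 6⁻¹ ≡ 7 (mod 41), so λ ≡ 35·7 ≡ 40.
  x = λ² - 1 - 1 = 1600 - 2 ≡ 40; y = λ·(1 - 40) - 3 ≡ 36. → (40, 36)
2Q = (40, 36).
Finally 3P + 2Q:
(16, 22) + (40, 36). λ = (36 - 22)/(40 - 16) ≡ 14/24 mod 41. 24⁻¹ ≡ 12 (mod 41), so λ ≡ 4.
  x = λ² - 16 - 40 = 16 - 56 ≡ 1; y = λ·(16 - 1) - 22 ≡ 38. → (1, 38)

(1, 38)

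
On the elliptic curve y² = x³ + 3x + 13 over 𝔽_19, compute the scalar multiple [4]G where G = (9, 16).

(6, 0)

Repeated addition: build up to 4G.
2G: tangent at (9, 16): λ = (3·9² + 3)/(2·16) ≡ 18/13. 13⁻¹ ≡ 3 (mod 19), so λ ≡ 18·3 ≡ 16.
  x = λ² - 9 - 9 = 256 - 18 ≡ 10; y = λ·(9 - 10) - 16 ≡ 6. → (10, 6)
3G: (10, 6) + (9, 16). λ = (16 - 6)/(9 - 10) ≡ 10/18 mod 19. 18⁻¹ ≡ 18 (mod 19), so λ ≡ 9.
  x = λ² - 10 - 9 = 81 - 19 ≡ 5; y = λ·(10 - 5) - 6 ≡ 1. → (5, 1)
4G: (5, 1) + (9, 16). λ = (16 - 1)/(9 - 5) ≡ 15/4 mod 19. 4⁻¹ ≡ 5 (mod 19), so λ ≡ 18.
  x = λ² - 5 - 9 = 324 - 14 ≡ 6; y = λ·(5 - 6) - 1 ≡ 0. → (6, 0)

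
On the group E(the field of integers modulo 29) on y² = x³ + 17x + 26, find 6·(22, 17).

(26, 8)

Write P = (22, 17).
Repeated addition: build up to 6P.
2P: tangent at (22, 17): λ = (3·22² + 17)/(2·17) ≡ 19/5. 5⁻¹ ≡ 6 (mod 29), so λ ≡ 19·6 ≡ 27.
  x = λ² - 22 - 22 = 729 - 44 ≡ 18; y = λ·(22 - 18) - 17 ≡ 4. → (18, 4)
3P: (18, 4) + (22, 17). λ = (17 - 4)/(22 - 18) ≡ 13/4 mod 29. 4⁻¹ ≡ 22 (mod 29), so λ ≡ 25.
  x = λ² - 18 - 22 = 625 - 40 ≡ 5; y = λ·(18 - 5) - 4 ≡ 2. → (5, 2)
4P: (5, 2) + (22, 17). λ = (17 - 2)/(22 - 5) ≡ 15/17 mod 29. 17⁻¹ ≡ 12 (mod 29), so λ ≡ 6.
  x = λ² - 5 - 22 = 36 - 27 ≡ 9; y = λ·(5 - 9) - 2 ≡ 3. → (9, 3)
5P: (9, 3) + (22, 17). λ = (17 - 3)/(22 - 9) ≡ 14/13 mod 29. 13⁻¹ ≡ 9 (mod 29), so λ ≡ 10.
  x = λ² - 9 - 22 = 100 - 31 ≡ 11; y = λ·(9 - 11) - 3 ≡ 6. → (11, 6)
6P: (11, 6) + (22, 17). λ = (17 - 6)/(22 - 11) ≡ 11/11 mod 29. 11⁻¹ ≡ 8 (mod 29), so λ ≡ 1.
  x = λ² - 11 - 22 = 1 - 33 ≡ 26; y = λ·(11 - 26) - 6 ≡ 8. → (26, 8)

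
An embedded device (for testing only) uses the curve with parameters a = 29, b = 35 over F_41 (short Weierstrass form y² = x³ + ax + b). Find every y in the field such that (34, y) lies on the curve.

x³ + 29x + 35 = 40325 ≡ 22 (mod 41).
22 is a non-residue mod 41; no y exists.

none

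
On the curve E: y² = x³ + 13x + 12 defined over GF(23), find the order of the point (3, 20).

2P: tangent at (3, 20): λ = (3·3² + 13)/(2·20) ≡ 17/17. 17⁻¹ ≡ 19 (mod 23) since 17·19 = 323 ≡ 1, so λ ≡ 17·19 ≡ 1.
  x = λ² - 3 - 3 = 1 - 6 ≡ 18; y = λ·(3 - 18) - 20 ≡ 11. → (18, 11)
3P: (18, 11) + (3, 20). λ = (20 - 11)/(3 - 18) ≡ 9/8 mod 23. 8⁻¹ ≡ 3 (mod 23) since 8·3 = 24 ≡ 1, so λ ≡ 4.
  x = λ² - 18 - 3 = 16 - 21 ≡ 18; y = λ·(18 - 18) - 11 ≡ 12. → (18, 12)
4P: (18, 12) + (3, 20). λ = (20 - 12)/(3 - 18) ≡ 8/8 mod 23. 8⁻¹ ≡ 3 (mod 23), so λ ≡ 1.
  x = λ² - 18 - 3 = 1 - 21 ≡ 3; y = λ·(18 - 3) - 12 ≡ 3. → (3, 3)
5P: (3, 3) + (3, 20): same x and y₁ ≡ -y₂, so the sum is 𝒪.
5P = 𝒪, so the order is 5.

5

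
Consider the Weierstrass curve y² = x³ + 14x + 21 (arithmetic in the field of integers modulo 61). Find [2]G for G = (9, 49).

tangent at (9, 49): λ = (3·9² + 14)/(2·49) ≡ 13/37. 37⁻¹ ≡ 33 (mod 61), so λ ≡ 13·33 ≡ 2.
  x = λ² - 9 - 9 = 4 - 18 ≡ 47; y = λ·(9 - 47) - 49 ≡ 58. → (47, 58)

(47, 58)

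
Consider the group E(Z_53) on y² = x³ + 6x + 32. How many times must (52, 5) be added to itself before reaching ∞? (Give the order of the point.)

10

2P: tangent at (52, 5): λ = (3·52² + 6)/(2·5) ≡ 9/10. 10⁻¹ ≡ 16 (mod 53) since 10·16 = 160 ≡ 1, so λ ≡ 9·16 ≡ 38.
  x = λ² - 52 - 52 = 1444 - 104 ≡ 15; y = λ·(52 - 15) - 5 ≡ 23. → (15, 23)
3P: (15, 23) + (52, 5). λ = (5 - 23)/(52 - 15) ≡ 35/37 mod 53. 37⁻¹ ≡ 43 (mod 53) since 37·43 = 1591 ≡ 1, so λ ≡ 21.
  x = λ² - 15 - 52 = 441 - 67 ≡ 3; y = λ·(15 - 3) - 23 ≡ 17. → (3, 17)
4P: (3, 17) + (52, 5). λ = (5 - 17)/(52 - 3) ≡ 41/49 mod 53. 49⁻¹ ≡ 13 (mod 53), so λ ≡ 3.
  x = λ² - 3 - 52 = 9 - 55 ≡ 7; y = λ·(3 - 7) - 17 ≡ 24. → (7, 24)
5P: (7, 24) + (52, 5). λ = (5 - 24)/(52 - 7) ≡ 34/45 mod 53. 45⁻¹ ≡ 33 (mod 53) since 45·33 = 1485 ≡ 1, so λ ≡ 9.
  x = λ² - 7 - 52 = 81 - 59 ≡ 22; y = λ·(7 - 22) - 24 ≡ 0. → (22, 0)
6P: (22, 0) + (52, 5). λ = (5 - 0)/(52 - 22) ≡ 5/30 mod 53. 30⁻¹ ≡ 23 (mod 53), so λ ≡ 9.
  x = λ² - 22 - 52 = 81 - 74 ≡ 7; y = λ·(22 - 7) - 0 ≡ 29. → (7, 29)
7P: (7, 29) + (52, 5). λ = (5 - 29)/(52 - 7) ≡ 29/45 mod 53. 45⁻¹ ≡ 33 (mod 53), so λ ≡ 3.
  x = λ² - 7 - 52 = 9 - 59 ≡ 3; y = λ·(7 - 3) - 29 ≡ 36. → (3, 36)
8P: (3, 36) + (52, 5). λ = (5 - 36)/(52 - 3) ≡ 22/49 mod 53. 49⁻¹ ≡ 13 (mod 53) since 49·13 = 637 ≡ 1, so λ ≡ 21.
  x = λ² - 3 - 52 = 441 - 55 ≡ 15; y = λ·(3 - 15) - 36 ≡ 30. → (15, 30)
9P: (15, 30) + (52, 5). λ = (5 - 30)/(52 - 15) ≡ 28/37 mod 53. 37⁻¹ ≡ 43 (mod 53), so λ ≡ 38.
  x = λ² - 15 - 52 = 1444 - 67 ≡ 52; y = λ·(15 - 52) - 30 ≡ 48. → (52, 48)
10P: (52, 48) + (52, 5): same x and y₁ ≡ -y₂, so the sum is ∞.
10P = ∞, so the order is 10.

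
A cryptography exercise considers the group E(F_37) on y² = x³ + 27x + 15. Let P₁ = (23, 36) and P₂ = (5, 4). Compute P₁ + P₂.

(35, 29)

(23, 36) + (5, 4). λ = (4 - 36)/(5 - 23) ≡ 5/19 mod 37. 19⁻¹ ≡ 2 (mod 37), so λ ≡ 10.
  x = λ² - 23 - 5 = 100 - 28 ≡ 35; y = λ·(23 - 35) - 36 ≡ 29. → (35, 29)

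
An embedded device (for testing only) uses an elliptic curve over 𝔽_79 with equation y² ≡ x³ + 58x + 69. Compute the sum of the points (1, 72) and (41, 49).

(1, 72) + (41, 49). λ = (49 - 72)/(41 - 1) ≡ 56/40 mod 79. 40⁻¹ ≡ 2 (mod 79), so λ ≡ 33.
  x = λ² - 1 - 41 = 1089 - 42 ≡ 20; y = λ·(1 - 20) - 72 ≡ 12. → (20, 12)

(20, 12)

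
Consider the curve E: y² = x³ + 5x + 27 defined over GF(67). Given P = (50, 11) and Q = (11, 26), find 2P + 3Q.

(63, 12)

First 2P:
Repeated addition: build up to 2P.
2P: tangent at (50, 11): λ = (3·50² + 5)/(2·11) ≡ 1/22. 22⁻¹ ≡ 64 (mod 67), so λ ≡ 1·64 ≡ 64.
  x = λ² - 50 - 50 = 4096 - 100 ≡ 43; y = λ·(50 - 43) - 11 ≡ 35. → (43, 35)
2P = (43, 35).
Next 3Q:
Repeated addition: build up to 3Q.
2Q: tangent at (11, 26): λ = (3·11² + 5)/(2·26) ≡ 33/52. 52⁻¹ ≡ 58 (mod 67), so λ ≡ 33·58 ≡ 38.
  x = λ² - 11 - 11 = 1444 - 22 ≡ 15; y = λ·(11 - 15) - 26 ≡ 23. → (15, 23)
3Q: (15, 23) + (11, 26). λ = (26 - 23)/(11 - 15) ≡ 3/63 mod 67. 63⁻¹ ≡ 50 (mod 67), so λ ≡ 16.
  x = λ² - 15 - 11 = 256 - 26 ≡ 29; y = λ·(15 - 29) - 23 ≡ 21. → (29, 21)
3Q = (29, 21).
Finally 2P + 3Q:
(43, 35) + (29, 21). λ = (21 - 35)/(29 - 43) ≡ 53/53 mod 67. 53⁻¹ ≡ 43 (mod 67) since 53·43 = 2279 ≡ 1, so λ ≡ 1.
  x = λ² - 43 - 29 = 1 - 72 ≡ 63; y = λ·(43 - 63) - 35 ≡ 12. → (63, 12)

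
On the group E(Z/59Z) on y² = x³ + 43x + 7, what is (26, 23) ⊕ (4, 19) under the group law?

(26, 23) + (4, 19). λ = (19 - 23)/(4 - 26) ≡ 55/37 mod 59. 37⁻¹ ≡ 8 (mod 59), so λ ≡ 27.
  x = λ² - 26 - 4 = 729 - 30 ≡ 50; y = λ·(26 - 50) - 23 ≡ 37. → (50, 37)

(50, 37)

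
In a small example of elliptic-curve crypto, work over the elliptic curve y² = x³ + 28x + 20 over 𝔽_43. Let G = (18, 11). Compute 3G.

Repeated addition: build up to 3G.
2G: tangent at (18, 11): λ = (3·18² + 28)/(2·11) ≡ 11/22. 22⁻¹ ≡ 2 (mod 43), so λ ≡ 11·2 ≡ 22.
  x = λ² - 18 - 18 = 484 - 36 ≡ 18; y = λ·(18 - 18) - 11 ≡ 32. → (18, 32)
3G: (18, 32) + (18, 11): same x and y₁ ≡ -y₂, so the sum is ∞.

O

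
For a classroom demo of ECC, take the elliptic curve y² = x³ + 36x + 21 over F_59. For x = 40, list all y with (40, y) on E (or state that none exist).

x³ + 36x + 21 = 65461 ≡ 30 (mod 59).
30 is a non-residue mod 59; no y exists.

none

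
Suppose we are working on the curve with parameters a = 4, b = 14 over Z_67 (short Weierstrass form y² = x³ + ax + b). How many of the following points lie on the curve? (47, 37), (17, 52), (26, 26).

1

(47, 37): 37² ≡ 29, rhs ≡ 41 → off.
(17, 52): 52² ≡ 24, rhs ≡ 37 → off.
(26, 26): 26² ≡ 6, rhs ≡ 6 → on.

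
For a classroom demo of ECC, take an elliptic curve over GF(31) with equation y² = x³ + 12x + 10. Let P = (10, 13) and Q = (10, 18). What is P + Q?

The two points share x = 10 and their y-coordinates satisfy 13 + 18 ≡ 0 (mod 31), so they are inverses. Their sum is 𝒪.

O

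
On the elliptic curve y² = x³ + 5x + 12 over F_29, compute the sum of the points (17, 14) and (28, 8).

(26, 12)

(17, 14) + (28, 8). λ = (8 - 14)/(28 - 17) ≡ 23/11 mod 29. 11⁻¹ ≡ 8 (mod 29), so λ ≡ 10.
  x = λ² - 17 - 28 = 100 - 45 ≡ 26; y = λ·(17 - 26) - 14 ≡ 12. → (26, 12)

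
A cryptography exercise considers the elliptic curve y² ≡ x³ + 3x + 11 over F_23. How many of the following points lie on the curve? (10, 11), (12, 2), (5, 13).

(10, 11): 11² ≡ 6, rhs ≡ 6 → on.
(12, 2): 2² ≡ 4, rhs ≡ 4 → on.
(5, 13): 13² ≡ 8, rhs ≡ 13 → off.

2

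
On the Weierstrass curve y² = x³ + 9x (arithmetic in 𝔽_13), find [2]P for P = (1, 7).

(12, 4)

tangent at (1, 7): λ = (3·1² + 9)/(2·7) ≡ 12/1. 1⁻¹ ≡ 1 (mod 13), so λ ≡ 12·1 ≡ 12.
  x = λ² - 1 - 1 = 144 - 2 ≡ 12; y = λ·(1 - 12) - 7 ≡ 4. → (12, 4)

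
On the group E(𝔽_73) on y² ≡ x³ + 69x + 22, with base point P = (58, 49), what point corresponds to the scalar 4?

(4, 17)

Repeated addition: build up to 4P.
2P: tangent at (58, 49): λ = (3·58² + 69)/(2·49) ≡ 14/25. 25⁻¹ ≡ 38 (mod 73), so λ ≡ 14·38 ≡ 21.
  x = λ² - 58 - 58 = 441 - 116 ≡ 33; y = λ·(58 - 33) - 49 ≡ 38. → (33, 38)
3P: (33, 38) + (58, 49). λ = (49 - 38)/(58 - 33) ≡ 11/25 mod 73. 25⁻¹ ≡ 38 (mod 73), so λ ≡ 53.
  x = λ² - 33 - 58 = 2809 - 91 ≡ 17; y = λ·(33 - 17) - 38 ≡ 7. → (17, 7)
4P: (17, 7) + (58, 49). λ = (49 - 7)/(58 - 17) ≡ 42/41 mod 73. 41⁻¹ ≡ 57 (mod 73) since 41·57 = 2337 ≡ 1, so λ ≡ 58.
  x = λ² - 17 - 58 = 3364 - 75 ≡ 4; y = λ·(17 - 4) - 7 ≡ 17. → (4, 17)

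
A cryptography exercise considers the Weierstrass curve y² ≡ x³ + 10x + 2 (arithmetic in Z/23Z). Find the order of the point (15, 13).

2P: tangent at (15, 13): λ = (3·15² + 10)/(2·13) ≡ 18/3. 3⁻¹ ≡ 8 (mod 23) since 3·8 = 24 ≡ 1, so λ ≡ 18·8 ≡ 6.
  x = λ² - 15 - 15 = 36 - 30 ≡ 6; y = λ·(15 - 6) - 13 ≡ 18. → (6, 18)
3P: (6, 18) + (15, 13). λ = (13 - 18)/(15 - 6) ≡ 18/9 mod 23. 9⁻¹ ≡ 18 (mod 23) since 9·18 = 162 ≡ 1, so λ ≡ 2.
  x = λ² - 6 - 15 = 4 - 21 ≡ 6; y = λ·(6 - 6) - 18 ≡ 5. → (6, 5)
4P: (6, 5) + (15, 13). λ = (13 - 5)/(15 - 6) ≡ 8/9 mod 23. 9⁻¹ ≡ 18 (mod 23), so λ ≡ 6.
  x = λ² - 6 - 15 = 36 - 21 ≡ 15; y = λ·(6 - 15) - 5 ≡ 10. → (15, 10)
5P: (15, 10) + (15, 13): same x and y₁ ≡ -y₂, so the sum is ∞.
5P = ∞, so the order is 5.

5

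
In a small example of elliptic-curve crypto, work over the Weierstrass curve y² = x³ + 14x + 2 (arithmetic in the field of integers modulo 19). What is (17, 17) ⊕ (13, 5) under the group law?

(17, 2)

(17, 17) + (13, 5). λ = (5 - 17)/(13 - 17) ≡ 7/15 mod 19. 15⁻¹ ≡ 14 (mod 19), so λ ≡ 3.
  x = λ² - 17 - 13 = 9 - 30 ≡ 17; y = λ·(17 - 17) - 17 ≡ 2. → (17, 2)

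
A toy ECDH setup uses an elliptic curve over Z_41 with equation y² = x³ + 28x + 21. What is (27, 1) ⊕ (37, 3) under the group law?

(0, 29)

(27, 1) + (37, 3). λ = (3 - 1)/(37 - 27) ≡ 2/10 mod 41. 10⁻¹ ≡ 37 (mod 41), so λ ≡ 33.
  x = λ² - 27 - 37 = 1089 - 64 ≡ 0; y = λ·(27 - 0) - 1 ≡ 29. → (0, 29)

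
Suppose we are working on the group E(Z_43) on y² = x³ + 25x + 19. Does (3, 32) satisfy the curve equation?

yes

y² = 32² ≡ 35; x³ + 25x + 19 = 121 ≡ 35 (mod 43). 35 = 35.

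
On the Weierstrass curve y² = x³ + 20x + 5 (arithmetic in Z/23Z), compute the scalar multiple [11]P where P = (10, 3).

(1, 16)

Repeated addition: build up to 11P.
2P: tangent at (10, 3): λ = (3·10² + 20)/(2·3) ≡ 21/6. 6⁻¹ ≡ 4 (mod 23) since 6·4 = 24 ≡ 1, so λ ≡ 21·4 ≡ 15.
  x = λ² - 10 - 10 = 225 - 20 ≡ 21; y = λ·(10 - 21) - 3 ≡ 16. → (21, 16)
3P: (21, 16) + (10, 3). λ = (3 - 16)/(10 - 21) ≡ 10/12 mod 23. 12⁻¹ ≡ 2 (mod 23) since 12·2 = 24 ≡ 1, so λ ≡ 20.
  x = λ² - 21 - 10 = 400 - 31 ≡ 1; y = λ·(21 - 1) - 16 ≡ 16. → (1, 16)
4P: (1, 16) + (10, 3). λ = (3 - 16)/(10 - 1) ≡ 10/9 mod 23. 9⁻¹ ≡ 18 (mod 23) since 9·18 = 162 ≡ 1, so λ ≡ 19.
  x = λ² - 1 - 10 = 361 - 11 ≡ 5; y = λ·(1 - 5) - 16 ≡ 0. → (5, 0)
5P: (5, 0) + (10, 3). λ = (3 - 0)/(10 - 5) ≡ 3/5 mod 23. 5⁻¹ ≡ 14 (mod 23), so λ ≡ 19.
  x = λ² - 5 - 10 = 361 - 15 ≡ 1; y = λ·(5 - 1) - 0 ≡ 7. → (1, 7)
6P: (1, 7) + (10, 3). λ = (3 - 7)/(10 - 1) ≡ 19/9 mod 23. 9⁻¹ ≡ 18 (mod 23) since 9·18 = 162 ≡ 1, so λ ≡ 20.
  x = λ² - 1 - 10 = 400 - 11 ≡ 21; y = λ·(1 - 21) - 7 ≡ 7. → (21, 7)
7P: (21, 7) + (10, 3). λ = (3 - 7)/(10 - 21) ≡ 19/12 mod 23. 12⁻¹ ≡ 2 (mod 23), so λ ≡ 15.
  x = λ² - 21 - 10 = 225 - 31 ≡ 10; y = λ·(21 - 10) - 7 ≡ 20. → (10, 20)
8P: (10, 20) + (10, 3): same x and y₁ ≡ -y₂, so the sum is the point at infinity.
9P: the point at infinity + (10, 3) = (10, 3) (identity).
10P: tangent at (10, 3): λ = (3·10² + 20)/(2·3) ≡ 21/6. 6⁻¹ ≡ 4 (mod 23) since 6·4 = 24 ≡ 1, so λ ≡ 21·4 ≡ 15.
  x = λ² - 10 - 10 = 225 - 20 ≡ 21; y = λ·(10 - 21) - 3 ≡ 16. → (21, 16)
11P: (21, 16) + (10, 3). λ = (3 - 16)/(10 - 21) ≡ 10/12 mod 23. 12⁻¹ ≡ 2 (mod 23) since 12·2 = 24 ≡ 1, so λ ≡ 20.
  x = λ² - 21 - 10 = 400 - 31 ≡ 1; y = λ·(21 - 1) - 16 ≡ 16. → (1, 16)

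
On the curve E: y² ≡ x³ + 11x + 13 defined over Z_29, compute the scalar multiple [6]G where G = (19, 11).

(16, 14)

Double-and-add on 6 = (110)₂. Start with G = (19, 11) for the leading 1-bit.
double: tangent at (19, 11): λ = (3·19² + 11)/(2·11) ≡ 21/22. 22⁻¹ ≡ 4 (mod 29) since 22·4 = 88 ≡ 1, so λ ≡ 21·4 ≡ 26.
  x = λ² - 19 - 19 = 676 - 38 ≡ 0; y = λ·(19 - 0) - 11 ≡ 19. → (0, 19)
add G: (0, 19) + (19, 11). λ = (11 - 19)/(19 - 0) ≡ 21/19 mod 29. 19⁻¹ ≡ 26 (mod 29), so λ ≡ 24.
  x = λ² - 0 - 19 = 576 - 19 ≡ 6; y = λ·(0 - 6) - 19 ≡ 11. → (6, 11)
double: tangent at (6, 11): λ = (3·6² + 11)/(2·11) ≡ 3/22. 22⁻¹ ≡ 4 (mod 29), so λ ≡ 3·4 ≡ 12.
  x = λ² - 6 - 6 = 144 - 12 ≡ 16; y = λ·(6 - 16) - 11 ≡ 14. → (16, 14)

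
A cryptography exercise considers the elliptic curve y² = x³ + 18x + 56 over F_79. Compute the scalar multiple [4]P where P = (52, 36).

Repeated addition: build up to 4P.
2P: tangent at (52, 36): λ = (3·52² + 18)/(2·36) ≡ 72/72. 72⁻¹ ≡ 45 (mod 79) since 72·45 = 3240 ≡ 1, so λ ≡ 72·45 ≡ 1.
  x = λ² - 52 - 52 = 1 - 104 ≡ 55; y = λ·(52 - 55) - 36 ≡ 40. → (55, 40)
3P: (55, 40) + (52, 36). λ = (36 - 40)/(52 - 55) ≡ 75/76 mod 79. 76⁻¹ ≡ 26 (mod 79), so λ ≡ 54.
  x = λ² - 55 - 52 = 2916 - 107 ≡ 44; y = λ·(55 - 44) - 40 ≡ 1. → (44, 1)
4P: (44, 1) + (52, 36). λ = (36 - 1)/(52 - 44) ≡ 35/8 mod 79. 8⁻¹ ≡ 10 (mod 79), so λ ≡ 34.
  x = λ² - 44 - 52 = 1156 - 96 ≡ 33; y = λ·(44 - 33) - 1 ≡ 57. → (33, 57)

(33, 57)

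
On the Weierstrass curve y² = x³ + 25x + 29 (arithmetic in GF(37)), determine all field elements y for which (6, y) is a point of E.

x³ + 25x + 29 = 395 ≡ 25 (mod 37).
Square roots of 25 mod 37: 5 and 32 (since 5² = 25 ≡ 25).

5, 32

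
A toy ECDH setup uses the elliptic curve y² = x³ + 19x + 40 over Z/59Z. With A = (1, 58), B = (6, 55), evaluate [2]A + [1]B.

First 2A:
Repeated addition: build up to 2A.
2A: tangent at (1, 58): λ = (3·1² + 19)/(2·58) ≡ 22/57. 57⁻¹ ≡ 29 (mod 59), so λ ≡ 22·29 ≡ 48.
  x = λ² - 1 - 1 = 2304 - 2 ≡ 1; y = λ·(1 - 1) - 58 ≡ 1. → (1, 1)
2A = (1, 1).
Finally 2A + B:
(1, 1) + (6, 55). λ = (55 - 1)/(6 - 1) ≡ 54/5 mod 59. 5⁻¹ ≡ 12 (mod 59), so λ ≡ 58.
  x = λ² - 1 - 6 = 3364 - 7 ≡ 53; y = λ·(1 - 53) - 1 ≡ 51. → (53, 51)

(53, 51)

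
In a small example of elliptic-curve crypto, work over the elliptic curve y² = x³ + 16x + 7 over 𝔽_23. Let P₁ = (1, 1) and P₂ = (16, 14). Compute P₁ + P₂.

(9, 12)

(1, 1) + (16, 14). λ = (14 - 1)/(16 - 1) ≡ 13/15 mod 23. 15⁻¹ ≡ 20 (mod 23), so λ ≡ 7.
  x = λ² - 1 - 16 = 49 - 17 ≡ 9; y = λ·(1 - 9) - 1 ≡ 12. → (9, 12)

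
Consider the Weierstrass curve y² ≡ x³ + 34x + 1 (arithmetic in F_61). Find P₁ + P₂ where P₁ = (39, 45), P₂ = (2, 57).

(39, 45) + (2, 57). λ = (57 - 45)/(2 - 39) ≡ 12/24 mod 61. 24⁻¹ ≡ 28 (mod 61), so λ ≡ 31.
  x = λ² - 39 - 2 = 961 - 41 ≡ 5; y = λ·(39 - 5) - 45 ≡ 33. → (5, 33)

(5, 33)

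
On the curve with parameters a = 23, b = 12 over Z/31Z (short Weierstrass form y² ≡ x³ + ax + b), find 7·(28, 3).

Write P = (28, 3).
Double-and-add on 7 = (111)₂. Start with P = (28, 3) for the leading 1-bit.
double: tangent at (28, 3): λ = (3·28² + 23)/(2·3) ≡ 19/6. 6⁻¹ ≡ 26 (mod 31), so λ ≡ 19·26 ≡ 29.
  x = λ² - 28 - 28 = 841 - 56 ≡ 10; y = λ·(28 - 10) - 3 ≡ 23. → (10, 23)
add P: (10, 23) + (28, 3). λ = (3 - 23)/(28 - 10) ≡ 11/18 mod 31. 18⁻¹ ≡ 19 (mod 31), so λ ≡ 23.
  x = λ² - 10 - 28 = 529 - 38 ≡ 26; y = λ·(10 - 26) - 23 ≡ 12. → (26, 12)
double: tangent at (26, 12): λ = (3·26² + 23)/(2·12) ≡ 5/24. 24⁻¹ ≡ 22 (mod 31), so λ ≡ 5·22 ≡ 17.
  x = λ² - 26 - 26 = 289 - 52 ≡ 20; y = λ·(26 - 20) - 12 ≡ 28. → (20, 28)
add P: (20, 28) + (28, 3). λ = (3 - 28)/(28 - 20) ≡ 6/8 mod 31. 8⁻¹ ≡ 4 (mod 31), so λ ≡ 24.
  x = λ² - 20 - 28 = 576 - 48 ≡ 1; y = λ·(20 - 1) - 28 ≡ 25. → (1, 25)

(1, 25)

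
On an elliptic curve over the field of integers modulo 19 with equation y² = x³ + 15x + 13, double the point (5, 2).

(7, 10)

tangent at (5, 2): λ = (3·5² + 15)/(2·2) ≡ 14/4. 4⁻¹ ≡ 5 (mod 19) since 4·5 = 20 ≡ 1, so λ ≡ 14·5 ≡ 13.
  x = λ² - 5 - 5 = 169 - 10 ≡ 7; y = λ·(5 - 7) - 2 ≡ 10. → (7, 10)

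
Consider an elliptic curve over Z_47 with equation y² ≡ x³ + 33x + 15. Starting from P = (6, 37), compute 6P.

Repeated addition: build up to 6P.
2P: tangent at (6, 37): λ = (3·6² + 33)/(2·37) ≡ 0/27. 27⁻¹ ≡ 7 (mod 47) since 27·7 = 189 ≡ 1, so λ ≡ 0·7 ≡ 0.
  x = λ² - 6 - 6 = 0 - 12 ≡ 35; y = λ·(6 - 35) - 37 ≡ 10. → (35, 10)
3P: (35, 10) + (6, 37). λ = (37 - 10)/(6 - 35) ≡ 27/18 mod 47. 18⁻¹ ≡ 34 (mod 47), so λ ≡ 25.
  x = λ² - 35 - 6 = 625 - 41 ≡ 20; y = λ·(35 - 20) - 10 ≡ 36. → (20, 36)
4P: (20, 36) + (6, 37). λ = (37 - 36)/(6 - 20) ≡ 1/33 mod 47. 33⁻¹ ≡ 10 (mod 47) since 33·10 = 330 ≡ 1, so λ ≡ 10.
  x = λ² - 20 - 6 = 100 - 26 ≡ 27; y = λ·(20 - 27) - 36 ≡ 35. → (27, 35)
5P: (27, 35) + (6, 37). λ = (37 - 35)/(6 - 27) ≡ 2/26 mod 47. 26⁻¹ ≡ 38 (mod 47) since 26·38 = 988 ≡ 1, so λ ≡ 29.
  x = λ² - 27 - 6 = 841 - 33 ≡ 9; y = λ·(27 - 9) - 35 ≡ 17. → (9, 17)
6P: (9, 17) + (6, 37). λ = (37 - 17)/(6 - 9) ≡ 20/44 mod 47. 44⁻¹ ≡ 31 (mod 47) since 44·31 = 1364 ≡ 1, so λ ≡ 9.
  x = λ² - 9 - 6 = 81 - 15 ≡ 19; y = λ·(9 - 19) - 17 ≡ 34. → (19, 34)

(19, 34)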